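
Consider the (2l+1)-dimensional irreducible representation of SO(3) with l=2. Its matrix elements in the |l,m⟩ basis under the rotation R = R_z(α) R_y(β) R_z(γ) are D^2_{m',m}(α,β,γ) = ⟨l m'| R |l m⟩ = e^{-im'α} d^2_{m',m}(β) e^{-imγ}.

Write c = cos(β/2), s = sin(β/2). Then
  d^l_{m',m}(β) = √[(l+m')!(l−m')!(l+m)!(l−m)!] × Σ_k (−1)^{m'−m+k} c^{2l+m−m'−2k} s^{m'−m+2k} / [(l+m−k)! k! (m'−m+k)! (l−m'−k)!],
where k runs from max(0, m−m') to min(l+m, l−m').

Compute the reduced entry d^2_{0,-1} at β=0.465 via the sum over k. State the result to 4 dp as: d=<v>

d=-0.4909

d^2_{0,-1}(β=0.4650) via the finite sum:
With c≡cos(β/2)=0.973093 and s≡sin(β/2)=0.230411, N=[2·2·1·6]^{1/2}=4.898979
k: max(0,(-1)−(0))=0 … min(2+(-1),2−(0))=1
  k=0: (−1)^1·4.8990/(2)·0.9731^3·0.2304^1 = -0.520047
  k=1: (−1)^2·4.8990/(2)·0.9731^1·0.2304^3 = +0.029157
d^2_{0,-1}(0.4650) = -0.520047 +0.029157 = -0.490890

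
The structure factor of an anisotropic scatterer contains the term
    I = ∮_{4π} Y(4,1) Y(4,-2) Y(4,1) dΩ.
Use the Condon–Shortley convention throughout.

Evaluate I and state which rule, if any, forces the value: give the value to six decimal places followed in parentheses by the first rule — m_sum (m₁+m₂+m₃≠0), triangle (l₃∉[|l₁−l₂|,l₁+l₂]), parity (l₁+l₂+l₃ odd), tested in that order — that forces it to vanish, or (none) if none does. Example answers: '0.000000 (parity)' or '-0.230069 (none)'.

Checks pass: Σm=0; 12 even; l₃=4∈[0,8].
(2·4+1)(2·4+1)(2·4+1) = 729
Δ: 4! 4! 4! / 13! → 1/450450
sum: t=0:+1/13824 t=1:−1/216 t=2:+1/64 t=3:−1/216 t=4:+1/13824 = 5/768
3j²(4 4 4; 0 0 0) = Δ·Π!·Σ² = 18/1001  (sign +1)
sum: t=0:+1/576 t=1:−1/144 t=2:+1/576 = -1/288
3j²(4 4 4; 1 -2 1) = Δ·Π!·Σ² = 20/1001  (sign +1)
combine: 4πI² = 729·18/1001·20/1001 = 262440/1002001
take √, sign +1: I = 0.14436968
No selection rule forces the value: the integral is nonzero (none).

0.144370 (none)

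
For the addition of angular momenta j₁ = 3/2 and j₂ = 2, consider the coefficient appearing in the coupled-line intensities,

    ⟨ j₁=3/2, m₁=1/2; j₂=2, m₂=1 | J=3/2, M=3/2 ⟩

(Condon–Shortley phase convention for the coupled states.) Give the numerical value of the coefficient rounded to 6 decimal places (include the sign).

j₁+j₂−J=2  J+j₁−j₂=1  J−j₁+j₂=2  j₁+j₂+J+1=6
(j₁±m₁, j₂±m₂, J±M) = (2,1,3,1,3,0)
P² = 8/5
sum k=1..1:
  [1] −1/2 = -1/2
S = -1/2
C² = P²·S² = 2/5 ; C = -0.632456

-0.632456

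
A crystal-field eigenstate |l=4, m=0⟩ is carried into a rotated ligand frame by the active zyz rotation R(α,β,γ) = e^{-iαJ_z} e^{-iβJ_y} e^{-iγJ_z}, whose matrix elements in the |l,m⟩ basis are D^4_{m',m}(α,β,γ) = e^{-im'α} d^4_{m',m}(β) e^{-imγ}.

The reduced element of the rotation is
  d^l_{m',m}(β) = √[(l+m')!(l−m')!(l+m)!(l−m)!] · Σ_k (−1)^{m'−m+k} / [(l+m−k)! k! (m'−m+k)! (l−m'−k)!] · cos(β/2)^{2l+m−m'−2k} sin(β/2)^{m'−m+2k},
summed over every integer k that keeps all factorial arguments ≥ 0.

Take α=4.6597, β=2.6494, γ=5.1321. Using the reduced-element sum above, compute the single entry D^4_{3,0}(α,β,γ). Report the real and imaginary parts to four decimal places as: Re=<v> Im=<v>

D^4_{3,0}(4.6597,2.6494,5.1321) = e^{-i·3·4.6597}·d^4_{3,0}(2.6494)·e^{-i·0·5.1321}. Compute d first:
c=cos(2.649400/2)=0.243620, s=sin(2.649400/2)=0.969871; N=√[5040·1·24·24]=1703.830978
k∈{0,1} keeps every argument non-negative
  k=0: (−1)^3·1703.8310/(144)·0.2436^5·0.9699^3 = -0.009263
  k=1: (−1)^4·1703.8310/(144)·0.2436^3·0.9699^5 = +0.146815
d^4_{3,0}(2.6494) = -0.009263 +0.146815 = +0.137552
Phases: e^{-i·(3)·4.6597}=+0.157410-0.987533i, e^{-i·(0)·5.1321}=+1.000000+0.000000i ⇒ D=+0.021652-0.135837i

Re=0.0217 Im=-0.1358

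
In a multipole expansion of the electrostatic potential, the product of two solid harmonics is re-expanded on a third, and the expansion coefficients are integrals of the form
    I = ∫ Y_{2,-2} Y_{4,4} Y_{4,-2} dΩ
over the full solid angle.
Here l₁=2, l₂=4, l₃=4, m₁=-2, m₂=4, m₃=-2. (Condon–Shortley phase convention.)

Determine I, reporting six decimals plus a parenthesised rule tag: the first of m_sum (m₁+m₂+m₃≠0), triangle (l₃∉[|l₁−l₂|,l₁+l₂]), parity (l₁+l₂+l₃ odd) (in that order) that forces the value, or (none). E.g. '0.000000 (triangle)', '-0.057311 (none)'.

-0.106180 (none)

m-sum 0 ✓  L=10 even ✓  2≤4≤6 ✓
Π(2lᵢ+1) = 5×9×9 = 405
triangle coeff Δ(2,4,4) = 1/13860
Σ_t [0,2]: t=0:+1/192 t=1:−1/36 t=2:+1/192 = -5/288
(3j)²=20/693 [(2 4 4; 0 0 0)], sign=-1
Σ_t [2,2]: t=2:+1/2880 = 1/2880
(3j)²=2/165 [(2 4 4; -2 4 -2)], sign=+1
⇒ 4πI² = 120/847
I = (-1)√(120/847/(4π)) = -0.10618031
No selection rule forces the value: the integral is nonzero (none).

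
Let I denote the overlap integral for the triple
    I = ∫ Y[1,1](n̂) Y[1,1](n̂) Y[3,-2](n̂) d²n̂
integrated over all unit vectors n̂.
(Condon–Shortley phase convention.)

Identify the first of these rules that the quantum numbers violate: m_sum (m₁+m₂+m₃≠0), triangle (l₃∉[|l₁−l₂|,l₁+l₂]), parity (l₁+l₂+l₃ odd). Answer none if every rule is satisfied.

triangle

Σmᵢ = 0  ✓
l₃∈[|l₁−l₂|,l₁+l₂]=[0,2] required, l₃=3 fails  ✗
Σlᵢ = 5 ⇒ odd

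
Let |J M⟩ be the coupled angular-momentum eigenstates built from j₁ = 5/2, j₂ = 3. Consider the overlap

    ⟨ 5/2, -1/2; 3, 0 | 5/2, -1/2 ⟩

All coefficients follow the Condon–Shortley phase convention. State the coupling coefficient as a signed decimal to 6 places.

triangle: 3!×2!×3!/9! = 72/362880
(j±m)!: 2!×3!×3!×3!×2!×3! = 5184
prefactor² = (2J+1)×Δ×N² = 216/35
  k=1: −1/(1!×2!×2!×2!×0!×1!) = -1/8
  k=2: +1/(2!×1!×1!×1!×1!×2!) = 1/4
  k=3: −1/(3!×0!×0!×0!×2!×3!) = -1/72
Σ = 1/9  ⇒  CG² = 216/35×(1/9)² = 8/105
CG = +√(8/105) = +0.276026

+0.276026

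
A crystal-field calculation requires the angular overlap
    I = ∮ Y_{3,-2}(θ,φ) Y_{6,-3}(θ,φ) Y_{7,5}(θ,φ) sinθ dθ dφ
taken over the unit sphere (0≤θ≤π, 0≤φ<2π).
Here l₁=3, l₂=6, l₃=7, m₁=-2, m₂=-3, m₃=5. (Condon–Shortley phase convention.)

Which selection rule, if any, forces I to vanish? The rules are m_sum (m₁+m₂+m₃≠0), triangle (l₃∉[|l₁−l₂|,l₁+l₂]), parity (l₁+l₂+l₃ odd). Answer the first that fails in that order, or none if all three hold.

none

azimuthal sum: -2 − 3 + 5 = 0  ✓
3 ≤ 7 ≤ 9 (triangle on l)  ✓
L = 3 + 6 + 7 = 16 (even)  ✓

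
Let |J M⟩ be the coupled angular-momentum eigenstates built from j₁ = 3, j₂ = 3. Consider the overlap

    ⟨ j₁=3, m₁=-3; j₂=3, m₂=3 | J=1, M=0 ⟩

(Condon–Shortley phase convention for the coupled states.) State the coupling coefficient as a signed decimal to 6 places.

−√(9/28) = -0.566947

triangle: 5!*1!*1!/8! = 120/40320
(j±m)!: 0!*6!*6!*0!*1!*1! = 518400
prefactor² = (2J+1)*Δ*N² = 32400/7
  k=5: −1/(5!*0!*1!*1!*0!*0!) = -1/120
Σ = -1/120  ⇒  CG² = 32400/7*(-1/120)² = 9/28
CG = −√(9/28) = -0.566947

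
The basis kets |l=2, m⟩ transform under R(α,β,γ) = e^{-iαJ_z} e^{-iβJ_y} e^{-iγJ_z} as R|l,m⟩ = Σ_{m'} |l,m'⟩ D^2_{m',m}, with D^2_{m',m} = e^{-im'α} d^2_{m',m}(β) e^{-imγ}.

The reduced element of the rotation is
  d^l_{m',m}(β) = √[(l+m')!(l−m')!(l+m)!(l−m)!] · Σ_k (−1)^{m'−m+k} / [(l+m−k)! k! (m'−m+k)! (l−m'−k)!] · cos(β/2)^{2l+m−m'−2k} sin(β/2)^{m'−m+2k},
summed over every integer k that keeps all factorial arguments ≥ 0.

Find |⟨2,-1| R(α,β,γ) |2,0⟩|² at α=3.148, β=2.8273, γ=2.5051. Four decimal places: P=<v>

D^2_{-1,0}(3.1480,2.8273,2.5051) = e^{-i·-1·3.1480}·d^2_{-1,0}(2.8273)·e^{-i·0·2.5051}. Compute d first:
c=cos(2.827300/2)=0.156500, s=sin(2.827300/2)=0.987678; N=√[1·6·2·2]=4.898979
The bounds max(0,m−m')=1 and min(l+m,l−m')=2 give 2 terms
  k=1: (−1)^0·4.8990/(2)·0.1565^3·0.9877^1 = +0.009273
  k=2: (−1)^1·4.8990/(2)·0.1565^1·0.9877^3 = -0.369349
d^2_{-1,0}(2.8273) = +0.009273 -0.369349 = -0.360076
|D^2_{-1,0}|² = |d^2_{-1,0}(β)|² = (-0.360076)² = 0.129654 (the z-rotation phases have unit modulus)

P=0.1297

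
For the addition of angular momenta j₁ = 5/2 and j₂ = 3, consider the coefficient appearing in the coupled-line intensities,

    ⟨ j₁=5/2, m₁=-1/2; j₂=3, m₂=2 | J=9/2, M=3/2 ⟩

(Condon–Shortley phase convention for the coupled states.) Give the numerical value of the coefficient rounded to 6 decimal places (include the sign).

j₁+j₂−J=1  J+j₁−j₂=4  J−j₁+j₂=5  j₁+j₂+J+1=11
(j₁±m₁, j₂±m₂, J±M) = (2,3,5,1,6,3)
P² = 345600/77
sum k=0..1:
  [0] +1/720 = 1/720
  [1] −1/96 = -1/96
S = -13/1440
C² = P²·S² = 169/462 ; C = -0.604815

−√(169/462) ≈ -0.604815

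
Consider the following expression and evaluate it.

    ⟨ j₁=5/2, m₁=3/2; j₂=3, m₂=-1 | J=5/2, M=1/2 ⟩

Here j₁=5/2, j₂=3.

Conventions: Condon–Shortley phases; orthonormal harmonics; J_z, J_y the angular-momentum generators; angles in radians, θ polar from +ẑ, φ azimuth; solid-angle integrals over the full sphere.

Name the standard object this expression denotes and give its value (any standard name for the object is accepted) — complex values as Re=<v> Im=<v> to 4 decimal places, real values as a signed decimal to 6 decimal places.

This is a Clebsch–Gordan (vector-coupling) coefficient.
j₁+j₂−J=3  J+j₁−j₂=2  J−j₁+j₂=3  j₁+j₂+J+1=9
(j₁±m₁, j₂±m₂, J±M) = (4,1,2,4,3,2)
P² = 576/35
sum k=0..1:
  [0] +1/12 = 1/12
  [1] −1/8 = -1/8
S = -1/24
C² = P²·S² = 1/35 ; C = -0.169031

Clebsch–Gordan coefficient, −√(1/35) ≈ -0.169031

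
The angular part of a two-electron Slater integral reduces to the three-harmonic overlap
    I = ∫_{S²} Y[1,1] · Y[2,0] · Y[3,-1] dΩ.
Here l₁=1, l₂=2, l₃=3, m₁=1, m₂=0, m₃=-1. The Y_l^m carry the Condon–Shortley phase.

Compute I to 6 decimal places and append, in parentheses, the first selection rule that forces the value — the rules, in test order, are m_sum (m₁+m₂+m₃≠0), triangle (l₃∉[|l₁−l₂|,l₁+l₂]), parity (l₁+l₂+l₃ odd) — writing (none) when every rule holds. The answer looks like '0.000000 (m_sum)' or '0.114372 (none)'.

-0.202301 (none)

Rules hold: Σm=0, L=6 even, 1≤3≤3.
N = 3·5·7 = 105
Δ = 0!·2!·4!/7! = 1/105
Racah Σ t=0..0: t=0:+1/4 = 1/4
⇒ 3j(1 2 3; 0 0 0)² = 3/35, sgn -1
Racah Σ t=0..0: t=0:+1/8 = 1/8
⇒ 3j(1 2 3; 1 0 -1)² = 2/35, sgn +1
4πI² = N·(3j₀)²·(3jₘ)² = 18/35
I = -1·√(0.514286/4π) = -0.20230066
No selection rule forces the value: the integral is nonzero (none).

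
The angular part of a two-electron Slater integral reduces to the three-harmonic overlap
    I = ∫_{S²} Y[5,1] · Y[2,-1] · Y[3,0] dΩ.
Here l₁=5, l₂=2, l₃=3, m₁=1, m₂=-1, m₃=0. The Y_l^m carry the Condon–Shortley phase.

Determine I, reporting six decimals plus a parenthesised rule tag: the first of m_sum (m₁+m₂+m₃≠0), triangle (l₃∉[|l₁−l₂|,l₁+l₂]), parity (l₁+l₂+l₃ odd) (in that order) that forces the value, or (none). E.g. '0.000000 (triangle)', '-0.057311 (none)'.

Checks pass: Σm=0; 10 even; l₃=3∈[3,7].
(2·5+1)(2·2+1)(2·3+1) = 385
Δ: 4! 6! 0! / 11! → 1/2310
sum: t=2:+1/144 = 1/144
3j²(5 2 3; 0 0 0) = Δ·Π!·Σ² = 10/231  (sign -1)
sum: t=1:−1/216 = -1/216
3j²(5 2 3; 1 -1 0) = Δ·Π!·Σ² = 8/231  (sign +1)
combine: 4πI² = 385·10/231·8/231 = 400/693
take √, sign -1: I = -0.21431790
No selection rule forces the value: the integral is nonzero (none).

-0.214318 (none)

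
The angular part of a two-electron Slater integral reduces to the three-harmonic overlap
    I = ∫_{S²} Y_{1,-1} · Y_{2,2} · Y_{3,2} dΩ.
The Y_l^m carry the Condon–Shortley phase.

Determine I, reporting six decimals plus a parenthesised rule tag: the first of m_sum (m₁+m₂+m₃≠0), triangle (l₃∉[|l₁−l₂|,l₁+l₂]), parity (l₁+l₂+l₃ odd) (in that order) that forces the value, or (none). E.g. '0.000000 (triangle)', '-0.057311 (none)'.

-1 + 2 + 2 = 3 ≠ 0: azimuthal integral kills it; I = 0

0.000000 (m_sum)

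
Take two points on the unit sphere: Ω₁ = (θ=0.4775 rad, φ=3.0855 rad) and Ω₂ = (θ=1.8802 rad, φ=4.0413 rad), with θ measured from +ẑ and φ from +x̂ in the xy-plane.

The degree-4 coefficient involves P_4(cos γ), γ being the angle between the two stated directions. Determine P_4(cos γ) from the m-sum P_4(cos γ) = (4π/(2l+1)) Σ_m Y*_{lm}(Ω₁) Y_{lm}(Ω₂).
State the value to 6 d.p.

0.373802

Summing Y*_{l m}(θ₁,φ₁)·Y_{l m}(θ₂,φ₂) over m ∈ [−4, 4]; prefactor 4π/(2·4+1) = 1.396263:
  [-4]  conj(Y_{4,-4})(Ω₁) = +0.019244-0.004392i ; Y_{4,-4}(Ω₂) = -0.326858+0.160818i ; Δ = -0.005584+0.004530i
  [-3]  conj(Y_{4,-3})(Ω₁) = -0.106371+0.018071i ; Y_{4,-3}(Ω₂) = -0.297648-0.141026i ; Δ = +0.034210+0.009622i
  [-2]  conj(Y_{4,-2})(Ω₁) = +0.317444-0.035763i ; Y_{4,-2}(Ω₂) = +0.024143+0.103759i ; Δ = +0.011375+0.032074i
  [-1]  conj(Y_{4,-1})(Ω₁) = -0.486146+0.027298i ; Y_{4,-1}(Ω₂) = -0.200594+0.252628i ; Δ = +0.090622-0.128290i
  [+0]  conj(Y_{4,0})(Ω₁) = +0.117771-0.000000i ; Y_{4,0}(Ω₂) = +0.054947+0.000000i ; Δ = +0.006471+0.000000i
  [+1]  conj(Y_{4,1})(Ω₁) = +0.486146+0.027298i ; Y_{4,1}(Ω₂) = +0.200594+0.252628i ; Δ = +0.090622+0.128290i
  [+2]  conj(Y_{4,2})(Ω₁) = +0.317444+0.035763i ; Y_{4,2}(Ω₂) = +0.024143-0.103759i ; Δ = +0.011375-0.032074i
  [+3]  conj(Y_{4,3})(Ω₁) = +0.106371+0.018071i ; Y_{4,3}(Ω₂) = +0.297648-0.141026i ; Δ = +0.034210-0.009622i
  [+4]  conj(Y_{4,4})(Ω₁) = +0.019244+0.004392i ; Y_{4,4}(Ω₂) = -0.326858-0.160818i ; Δ = -0.005584-0.004530i
Σ over m = +0.267716+0.000000i; ×(4π/9) → +0.373802+0.000000i. Real part: 0.373802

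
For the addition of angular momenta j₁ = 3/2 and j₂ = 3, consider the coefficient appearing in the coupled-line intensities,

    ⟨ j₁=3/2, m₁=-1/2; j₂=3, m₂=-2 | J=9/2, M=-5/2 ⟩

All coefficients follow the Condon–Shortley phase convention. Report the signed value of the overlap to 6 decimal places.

+√(1/2) ≈ +0.707107

triangle: 0!*3!*6!/10! = 4320/3628800
(j±m)!: 1!*2!*1!*5!*2!*7! = 2419200
prefactor² = (2J+1)*Δ*N² = 28800
  k=0: +1/(0!*0!*2!*1!*1!*5!) = 1/240
Σ = 1/240  ⇒  CG² = 28800*(1/240)² = 1/2
CG = +√(1/2) = +0.707107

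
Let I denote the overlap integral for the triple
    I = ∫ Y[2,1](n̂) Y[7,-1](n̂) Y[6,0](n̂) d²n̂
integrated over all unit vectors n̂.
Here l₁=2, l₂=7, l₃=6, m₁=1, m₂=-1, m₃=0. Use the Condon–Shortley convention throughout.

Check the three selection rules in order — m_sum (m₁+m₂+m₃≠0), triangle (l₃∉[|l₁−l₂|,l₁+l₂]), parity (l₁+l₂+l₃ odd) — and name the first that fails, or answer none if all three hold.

parity

m₁+m₂+m₃ = 1 − 1 + 0 = 0  ✓
triangle: |2−7|=5 ≤ l₃=6 ≤ 2+7=9  ✓
parity: l₁+l₂+l₃ = 15 is odd  ✗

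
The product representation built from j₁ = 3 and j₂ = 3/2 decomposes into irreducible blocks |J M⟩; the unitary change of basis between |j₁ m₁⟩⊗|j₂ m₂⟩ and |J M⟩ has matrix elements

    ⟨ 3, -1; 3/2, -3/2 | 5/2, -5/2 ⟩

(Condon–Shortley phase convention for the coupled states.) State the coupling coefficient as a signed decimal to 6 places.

+√(3/28) ≈ +0.327327

j₁+j₂−J=2  J+j₁−j₂=4  J−j₁+j₂=1  j₁+j₂+J+1=8
(j₁±m₁, j₂±m₂, J±M) = (2,4,0,3,0,5)
P² = 1728/7
sum k=0..0:
  [0] +1/48 = 1/48
S = 1/48
C² = P²·S² = 3/28 ; C = +0.327327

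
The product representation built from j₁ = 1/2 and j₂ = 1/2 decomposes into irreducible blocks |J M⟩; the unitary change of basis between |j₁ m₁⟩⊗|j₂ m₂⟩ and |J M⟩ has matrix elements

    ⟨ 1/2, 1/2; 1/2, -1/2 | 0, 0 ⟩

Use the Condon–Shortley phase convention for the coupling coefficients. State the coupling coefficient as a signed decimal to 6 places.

triangle: 1!*0!*0!/2! = 1/2
(j±m)!: 1!*0!*0!*1!*0!*0! = 1
prefactor² = (2J+1)*Δ*N² = 1/2
  k=0: +1/(0!*1!*0!*0!*0!*0!) = 1
Σ = 1  ⇒  CG² = 1/2*1² = 1/2
CG = +√(1/2) = +0.707107

+0.707107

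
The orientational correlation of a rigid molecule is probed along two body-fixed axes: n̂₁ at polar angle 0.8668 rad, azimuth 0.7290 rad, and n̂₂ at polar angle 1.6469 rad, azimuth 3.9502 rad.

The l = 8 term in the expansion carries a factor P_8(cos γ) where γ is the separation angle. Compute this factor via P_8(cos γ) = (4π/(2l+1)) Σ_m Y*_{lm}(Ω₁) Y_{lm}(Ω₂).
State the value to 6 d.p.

-0.051561

Term-by-term m-sum for l=8 (normalisation 4π/17 = 0.739198):
  term(m=-8) = 0.02379 - 0.01759j   from Y*(Ω₁)=0.05287 - 0.02562j, Y(Ω₂)=0.49496 - 0.09297j
  term(m=-7) = 0.02601 - 0.01621j   from Y*(Ω₁)=0.07598 - 0.18452j, Y(Ω₂)=0.12475 + 0.08962j
  term(m=-6) = -0.11707 + 0.06060j   from Y*(Ω₁)=-0.12953 - 0.36807j, Y(Ω₂)=-0.04690 - 0.33458j
  term(m=-5) = -0.07280 + 0.03061j   from Y*(Ω₁)=-0.38968 - 0.21461j, Y(Ω₂)=0.11015 - 0.13922j
  term(m=-4) = 0.04685 - 0.01544j   from Y*(Ω₁)=-0.16878 + 0.03874j, Y(Ω₂)=-0.28363 + 0.02641j
  term(m=-3) = -0.04783 + 0.01165j   from Y*(Ω₁)=0.15158 - 0.21404j, Y(Ω₂)=-0.14163 - 0.12317j
  term(m=-2) = 0.08495 - 0.01364j   from Y*(Ω₁)=-0.03710 - 0.32750j, Y(Ω₂)=0.01211 + 0.26075j
  term(m=-1) = -0.02311 + 0.00184j   from Y*(Ω₁)=0.09015 + 0.08051j, Y(Ω₂)=-0.13242 + 0.13871j
  term(m=+0) = 0.08867 + 0.00000j   from Y*(Ω₁)=0.34918 + 0.00000j, Y(Ω₂)=0.25394 + 0.00000j
  term(m=+1) = -0.02311 - 0.00184j   from Y*(Ω₁)=-0.09015 + 0.08051j, Y(Ω₂)=0.13242 + 0.13871j
  term(m=+2) = 0.08495 + 0.01364j   from Y*(Ω₁)=-0.03710 + 0.32750j, Y(Ω₂)=0.01211 - 0.26075j
  term(m=+3) = -0.04783 - 0.01165j   from Y*(Ω₁)=-0.15158 - 0.21404j, Y(Ω₂)=0.14163 - 0.12317j
  term(m=+4) = 0.04685 + 0.01544j   from Y*(Ω₁)=-0.16878 - 0.03874j, Y(Ω₂)=-0.28363 - 0.02641j
  term(m=+5) = -0.07280 - 0.03061j   from Y*(Ω₁)=0.38968 - 0.21461j, Y(Ω₂)=-0.11015 - 0.13922j
  term(m=+6) = -0.11707 - 0.06060j   from Y*(Ω₁)=-0.12953 + 0.36807j, Y(Ω₂)=-0.04690 + 0.33458j
  term(m=+7) = 0.02601 + 0.01621j   from Y*(Ω₁)=-0.07598 - 0.18452j, Y(Ω₂)=-0.12475 + 0.08962j
  term(m=+8) = 0.02379 + 0.01759j   from Y*(Ω₁)=0.05287 + 0.02562j, Y(Ω₂)=0.49496 + 0.09297j
Σ over m = -0.06975 - 0.00000j; ×(4π/17) → -0.05156 - 0.00000j. Real part: -0.051561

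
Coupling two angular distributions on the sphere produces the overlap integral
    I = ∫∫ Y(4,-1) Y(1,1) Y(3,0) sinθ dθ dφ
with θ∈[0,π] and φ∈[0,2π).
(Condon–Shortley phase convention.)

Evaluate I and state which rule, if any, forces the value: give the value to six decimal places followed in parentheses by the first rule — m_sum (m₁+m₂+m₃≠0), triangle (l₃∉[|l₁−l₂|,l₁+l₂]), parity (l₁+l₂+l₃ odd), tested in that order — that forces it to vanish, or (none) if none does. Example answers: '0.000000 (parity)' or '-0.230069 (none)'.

m-sum 0 ✓  L=8 even ✓  3≤3≤5 ✓
Π(2lᵢ+1) = 9×3×7 = 189
triangle coeff Δ(4,1,3) = 1/252
Σ_t [1,1]: t=1:−1/36 = -1/36
(3j)²=4/63 [(4 1 3; 0 0 0)], sign=+1
Σ_t [2,2]: t=2:+1/72 = 1/72
(3j)²=5/126 [(4 1 3; -1 1 0)], sign=-1
⇒ 4πI² = 10/21
I = (-1)√(10/21/(4π)) = -0.19466390
No selection rule forces the value: the integral is nonzero (none).

-0.194664 (none)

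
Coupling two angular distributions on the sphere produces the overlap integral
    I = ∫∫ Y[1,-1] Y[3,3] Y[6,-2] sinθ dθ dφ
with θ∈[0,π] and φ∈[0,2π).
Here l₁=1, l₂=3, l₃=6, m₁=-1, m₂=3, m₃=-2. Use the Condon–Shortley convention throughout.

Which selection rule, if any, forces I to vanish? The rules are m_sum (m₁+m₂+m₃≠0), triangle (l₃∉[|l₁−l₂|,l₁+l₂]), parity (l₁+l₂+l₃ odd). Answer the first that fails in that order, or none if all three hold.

azimuthal sum: -1 + 3 − 2 = 0  ✓
l₃ must lie in [2,4]; have l₃=6  ✗
L = 1 + 3 + 6 = 10 (even)

triangle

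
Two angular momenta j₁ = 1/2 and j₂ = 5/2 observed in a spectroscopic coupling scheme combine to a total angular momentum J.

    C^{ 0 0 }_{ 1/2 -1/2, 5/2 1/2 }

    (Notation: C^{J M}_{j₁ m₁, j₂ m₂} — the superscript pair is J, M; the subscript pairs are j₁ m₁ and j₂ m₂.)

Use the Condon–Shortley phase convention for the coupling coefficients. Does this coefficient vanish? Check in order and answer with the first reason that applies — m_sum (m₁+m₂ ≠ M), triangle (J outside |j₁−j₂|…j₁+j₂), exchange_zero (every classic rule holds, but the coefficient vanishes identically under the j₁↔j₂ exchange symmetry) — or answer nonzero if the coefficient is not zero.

m-sum: m₁+m₂ = -1/2+1/2 = 0, M = 0  ✓
triangle: need |j₁−j₂| ≤ J ≤ j₁+j₂, i.e. J ∈ [2, 3]; J = 0 is outside ✗ ⇒ coefficient is 0

triangle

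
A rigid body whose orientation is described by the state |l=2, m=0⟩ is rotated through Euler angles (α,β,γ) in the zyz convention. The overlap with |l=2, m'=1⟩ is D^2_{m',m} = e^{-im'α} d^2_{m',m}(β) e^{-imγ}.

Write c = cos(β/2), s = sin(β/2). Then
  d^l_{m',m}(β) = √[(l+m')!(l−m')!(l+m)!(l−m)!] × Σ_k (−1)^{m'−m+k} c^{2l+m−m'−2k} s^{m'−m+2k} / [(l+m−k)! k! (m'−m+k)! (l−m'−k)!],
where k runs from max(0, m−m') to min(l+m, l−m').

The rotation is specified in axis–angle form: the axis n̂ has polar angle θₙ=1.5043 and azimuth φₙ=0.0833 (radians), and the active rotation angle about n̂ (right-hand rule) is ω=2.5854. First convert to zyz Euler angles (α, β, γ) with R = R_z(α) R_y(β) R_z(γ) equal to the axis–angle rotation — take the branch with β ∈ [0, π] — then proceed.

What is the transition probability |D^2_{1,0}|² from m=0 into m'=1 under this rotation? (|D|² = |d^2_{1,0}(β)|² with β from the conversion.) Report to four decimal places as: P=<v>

P=0.3104

Axis–angle → zyz. n̂ = (sinθₙcosφₙ, sinθₙsinφₙ, cosθₙ) = (+0.994330, +0.083020, +0.066447), ω = 2.5854.
R = I cosω + sinω [n̂]ₓ + (1−cosω) n̂n̂ᵀ gives
  R = [+0.979089, +0.117574, +0.166013; +0.187737, -0.836526, -0.514762; +0.078352, +0.535165, -0.841106]
β = atan2(√(R₁₃²+R₂₃²), R₃₃) = 2.570122; α = atan2(R₂₃, R₁₃) mod 2π = 5.024363; γ = atan2(R₃₂, −R₃₁) mod 2π = 1.716170
Split into d^2_{1,0}(β=2.5701) × two z-phases.
c=cos(2.570122/2)=0.281863, s=sin(2.570122/2)=0.959455; N=√[6·1·2·2]=4.898979
k∈{0,1} keeps every argument non-negative
  k=0: (−1)^1·4.8990/(2)·0.2819^3·0.9595^1 = -0.052628
  k=1: (−1)^2·4.8990/(2)·0.2819^1·0.9595^3 = +0.609800
d^2_{1,0}(2.5701) = -0.052628 +0.609800 = +0.557172
|D^2_{1,0}|² = |d^2_{1,0}(β)|² = (+0.557172)² = 0.310441 (the z-rotation phases have unit modulus)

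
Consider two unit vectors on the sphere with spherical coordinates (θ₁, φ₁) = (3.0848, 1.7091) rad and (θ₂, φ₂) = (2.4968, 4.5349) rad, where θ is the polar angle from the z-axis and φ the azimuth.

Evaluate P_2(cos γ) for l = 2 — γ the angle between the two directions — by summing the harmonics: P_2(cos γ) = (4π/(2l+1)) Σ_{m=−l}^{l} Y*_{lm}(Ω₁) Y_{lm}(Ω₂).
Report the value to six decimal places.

0.379001

Addition theorem: P_2(cos γ) = (4π/5) Σ_m Y*_{lm}(Ω₁) Y_{lm}(Ω₂), m = −2…2:
  m=-2: Y*=-0.00120 - 0.00034j  Y=-0.13084 - 0.04850j  product 0.00014 + 0.00010j
  m=-1: Y*=0.00604 - 0.04336j  Y=0.06552 - 0.36527j  product -0.01544 - 0.00505j
  m=+0: Y*=0.62773 + 0.00000j  Y=0.28899 + 0.00000j  product 0.18141 + 0.00000j
  m=+1: Y*=-0.00604 - 0.04336j  Y=-0.06552 - 0.36527j  product -0.01544 + 0.00505j
  m=+2: Y*=-0.00120 + 0.00034j  Y=-0.13084 + 0.04850j  product 0.00014 - 0.00010j
Σ over m = 0.15080 + 0.00000j; ×(4π/5) → 0.37900 + 0.00000j. Real part: 0.379001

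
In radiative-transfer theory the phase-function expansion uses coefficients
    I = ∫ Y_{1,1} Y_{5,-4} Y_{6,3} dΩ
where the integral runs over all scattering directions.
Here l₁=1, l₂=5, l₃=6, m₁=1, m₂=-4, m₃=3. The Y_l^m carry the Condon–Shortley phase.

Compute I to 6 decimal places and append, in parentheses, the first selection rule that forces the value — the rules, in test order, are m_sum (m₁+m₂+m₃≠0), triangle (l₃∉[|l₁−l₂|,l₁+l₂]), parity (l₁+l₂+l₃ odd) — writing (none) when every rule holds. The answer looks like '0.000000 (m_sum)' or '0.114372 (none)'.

Checks pass: Σm=0; 12 even; l₃=6∈[4,6].
(2·1+1)(2·5+1)(2·6+1) = 429
Δ: 0! 2! 10! / 13! → 1/858
sum: t=0:+1/14400 = 1/14400
3j²(1 5 6; 0 0 0) = Δ·Π!·Σ² = 6/143  (sign +1)
sum: t=0:+1/725760 = 1/725760
3j²(1 5 6; 1 -4 3) = Δ·Π!·Σ² = 1/286  (sign -1)
combine: 4πI² = 429·6/143·1/286 = 9/143
take √, sign -1: I = -0.07076985
No selection rule forces the value: the integral is nonzero (none).

-0.070770 (none)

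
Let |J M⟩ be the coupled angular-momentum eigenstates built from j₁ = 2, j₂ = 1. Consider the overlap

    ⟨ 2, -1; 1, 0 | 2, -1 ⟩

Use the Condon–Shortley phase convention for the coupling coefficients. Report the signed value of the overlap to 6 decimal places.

-0.408248  (= −√(1/6))

√[5·1!3!1!/6! · 1!3!1!1!1!3!] = √(3/2)
  +(−1)^0/∏(0,1,3,1,0,0)! = 1/6  (running 1/6)
  +(−1)^1/∏(1,0,2,0,1,1)! = -1/2  (running -1/3)
⟨..|..⟩ = √(3/2)·(-1/3) = -0.408248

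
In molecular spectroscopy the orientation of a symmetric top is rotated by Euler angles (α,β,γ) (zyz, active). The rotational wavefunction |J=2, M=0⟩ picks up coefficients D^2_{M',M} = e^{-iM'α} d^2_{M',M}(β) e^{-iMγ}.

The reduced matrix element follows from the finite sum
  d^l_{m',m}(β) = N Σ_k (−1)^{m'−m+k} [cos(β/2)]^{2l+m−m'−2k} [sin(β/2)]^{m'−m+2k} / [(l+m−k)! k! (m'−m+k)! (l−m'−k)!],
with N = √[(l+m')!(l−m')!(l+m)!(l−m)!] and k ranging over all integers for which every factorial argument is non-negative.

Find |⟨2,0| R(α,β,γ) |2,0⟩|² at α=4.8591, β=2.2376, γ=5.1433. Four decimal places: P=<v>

Split into d^2_{0,0}(β=2.2376) × two z-phases.
c=cos(2.237600/2)=0.436762, s=sin(2.237600/2)=0.899577; N=√[2·2·2·2]=4.000000
k∈{0,1,2} keeps every argument non-negative
  k=0: (−1)^0·4.0000/(4)·0.4368^4·0.8996^0 = +0.036390
  k=1: (−1)^1·4.0000/(1)·0.4368^2·0.8996^2 = -0.617486
  k=2: (−1)^2·4.0000/(4)·0.4368^0·0.8996^4 = +0.654867
d^2_{0,0}(2.2376) = +0.036390 -0.617486 +0.654867 = +0.073772
|D^2_{0,0}|² = |d^2_{0,0}(β)|² = (+0.073772)² = 0.005442 (the z-rotation phases have unit modulus)

P=0.0054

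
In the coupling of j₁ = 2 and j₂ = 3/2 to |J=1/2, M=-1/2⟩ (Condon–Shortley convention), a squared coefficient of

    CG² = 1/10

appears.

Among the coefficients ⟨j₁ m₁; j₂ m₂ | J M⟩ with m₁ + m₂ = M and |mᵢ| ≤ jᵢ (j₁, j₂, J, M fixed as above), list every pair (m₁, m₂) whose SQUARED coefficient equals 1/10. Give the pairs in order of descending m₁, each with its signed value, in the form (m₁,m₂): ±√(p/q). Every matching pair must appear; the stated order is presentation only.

Admissible pairs with m₁+m₂ = M = -1/2: (-2,3/2), (-1,1/2), (0,-1/2), (1,-3/2)
  (m₁,m₂)=(1,-3/2): CG² = 1/10, CG = +√(1/10)   ← matches the target
  (m₁,m₂)=(0,-1/2): CG² = 1/5, CG = −√(1/5)
  (m₁,m₂)=(-1,1/2): CG² = 3/10, CG = +√(3/10)
  (m₁,m₂)=(-2,3/2): CG² = 2/5, CG = −√(2/5)
Pairs with CG² = 1/10: (1,-3/2): +√(1/10)

(1,-3/2): +√(1/10)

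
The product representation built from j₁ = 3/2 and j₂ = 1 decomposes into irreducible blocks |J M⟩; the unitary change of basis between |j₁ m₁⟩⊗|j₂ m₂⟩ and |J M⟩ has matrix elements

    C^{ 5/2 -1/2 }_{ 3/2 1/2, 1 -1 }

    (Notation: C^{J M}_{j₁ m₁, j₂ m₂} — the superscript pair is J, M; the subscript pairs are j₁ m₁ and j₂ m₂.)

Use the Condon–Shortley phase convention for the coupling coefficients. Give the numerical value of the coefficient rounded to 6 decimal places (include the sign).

triangle: 0!·3!·2!/6! = 12/720
(j±m)!: 2!·1!·0!·2!·2!·3! = 48
prefactor² = (2J+1)·Δ·N² = 24/5
  k=0: +1/(0!·0!·1!·0!·2!·2!) = 1/4
Σ = 1/4  ⇒  CG² = 24/5·(1/4)² = 3/10
CG = +√(3/10) = +0.547723

+√(3/10) ≈ +0.547723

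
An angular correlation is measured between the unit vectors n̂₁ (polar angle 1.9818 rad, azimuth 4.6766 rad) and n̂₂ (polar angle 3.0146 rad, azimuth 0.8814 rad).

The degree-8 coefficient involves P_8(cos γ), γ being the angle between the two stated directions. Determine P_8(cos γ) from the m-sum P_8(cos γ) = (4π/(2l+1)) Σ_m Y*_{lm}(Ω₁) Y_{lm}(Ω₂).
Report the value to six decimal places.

-0.244461

Addition theorem: P_8(cos γ) = (4π/17) Σ_m Y*_{lm}(Ω₁) Y_{lm}(Ω₂), m = −8…8:
  [-8]  conj(Y_{8,-8})(Ω₁) = (0.246612, -0.072603) ; Y_{8,-8}(Ω₂) = (0.000000, -0.000000) ; Δ = (0.000000, -0.000000)
  [-7]  conj(Y_{8,-7})(Ω₁) = (-0.111104, -0.434172) ; Y_{8,-7}(Ω₂) = (-0.000001, -0.000000) ; Δ = (0.000000, 0.000000)
  [-6]  conj(Y_{8,-6})(Ω₁) = (-0.304350, 0.066378) ; Y_{8,-6}(Ω₂) = (0.000012, 0.000018) ; Δ = (-0.000005, -0.000005)
  [-5]  conj(Y_{8,-5})(Ω₁) = (-0.022674, -0.125351) ; Y_{8,-5}(Ω₂) = (0.000093, -0.000295) ; Δ = (-0.000039, -0.000005)
  [-4]  conj(Y_{8,-4})(Ω₁) = (-0.353292, 0.050924) ; Y_{8,-4}(Ω₂) = (-0.003095, 0.001251) ; Δ = (0.001030, -0.000599)
  [-3]  conj(Y_{8,-3})(Ω₁) = (0.004509, 0.041835) ; Y_{8,-3}(Ω₂) = (0.023476, 0.012746) ; Δ = (-0.000427, 0.001040)
  [-2]  conj(Y_{8,-2})(Ω₁) = (-0.325952, 0.023371) ; Y_{8,-2}(Ω₂) = (-0.028879, -0.148554) ; Δ = (0.012885, 0.047747)
  [-1]  conj(Y_{8,-1})(Ω₁) = (0.003898, 0.108879) ; Y_{8,-1}(Ω₂) = (-0.343943, 0.417243) ; Δ = (-0.046770, -0.035821)
  [+0]  conj(Y_{8,0})(Ω₁) = (-0.311026, -0.000000) ; Y_{8,0}(Ω₂) = (0.848991, 0.000000) ; Δ = (-0.264058, -0.000000)
  [+1]  conj(Y_{8,1})(Ω₁) = (-0.003898, 0.108879) ; Y_{8,1}(Ω₂) = (0.343943, 0.417243) ; Δ = (-0.046770, 0.035821)
  [+2]  conj(Y_{8,2})(Ω₁) = (-0.325952, -0.023371) ; Y_{8,2}(Ω₂) = (-0.028879, 0.148554) ; Δ = (0.012885, -0.047747)
  [+3]  conj(Y_{8,3})(Ω₁) = (-0.004509, 0.041835) ; Y_{8,3}(Ω₂) = (-0.023476, 0.012746) ; Δ = (-0.000427, -0.001040)
  [+4]  conj(Y_{8,4})(Ω₁) = (-0.353292, -0.050924) ; Y_{8,4}(Ω₂) = (-0.003095, -0.001251) ; Δ = (0.001030, 0.000599)
  [+5]  conj(Y_{8,5})(Ω₁) = (0.022674, -0.125351) ; Y_{8,5}(Ω₂) = (-0.000093, -0.000295) ; Δ = (-0.000039, 0.000005)
  [+6]  conj(Y_{8,6})(Ω₁) = (-0.304350, -0.066378) ; Y_{8,6}(Ω₂) = (0.000012, -0.000018) ; Δ = (-0.000005, 0.000005)
  [+7]  conj(Y_{8,7})(Ω₁) = (0.111104, -0.434172) ; Y_{8,7}(Ω₂) = (0.000001, -0.000000) ; Δ = (0.000000, -0.000000)
  [+8]  conj(Y_{8,8})(Ω₁) = (0.246612, 0.072603) ; Y_{8,8}(Ω₂) = (0.000000, 0.000000) ; Δ = (0.000000, 0.000000)
Accumulated sum (-0.330711, -0.000000); after 4π/(2l+1) scaling, (-0.244461, -0.000000) ⇒ P_8 = -0.244461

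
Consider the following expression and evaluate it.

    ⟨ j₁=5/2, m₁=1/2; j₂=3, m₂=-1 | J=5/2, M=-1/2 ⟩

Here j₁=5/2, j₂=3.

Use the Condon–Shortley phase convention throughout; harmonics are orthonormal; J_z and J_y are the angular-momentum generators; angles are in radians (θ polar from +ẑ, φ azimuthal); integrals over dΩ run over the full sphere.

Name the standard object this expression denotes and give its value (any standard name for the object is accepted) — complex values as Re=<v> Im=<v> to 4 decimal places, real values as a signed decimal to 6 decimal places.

This is a Clebsch–Gordan (vector-coupling) coefficient.
j₁+j₂−J=3  J+j₁−j₂=2  J−j₁+j₂=3  j₁+j₂+J+1=9
(j₁±m₁, j₂±m₂, J±M) = (3,2,2,4,2,3)
P² = 288/35
sum k=0..2:
  [0] +1/24 = 1/24
  [1] −1/4 = -1/4
  [2] +1/24 = 1/24
S = -1/6
C² = P²·S² = 8/35 ; C = -0.478091

Clebsch–Gordan coefficient, −√(8/35) ≈ -0.478091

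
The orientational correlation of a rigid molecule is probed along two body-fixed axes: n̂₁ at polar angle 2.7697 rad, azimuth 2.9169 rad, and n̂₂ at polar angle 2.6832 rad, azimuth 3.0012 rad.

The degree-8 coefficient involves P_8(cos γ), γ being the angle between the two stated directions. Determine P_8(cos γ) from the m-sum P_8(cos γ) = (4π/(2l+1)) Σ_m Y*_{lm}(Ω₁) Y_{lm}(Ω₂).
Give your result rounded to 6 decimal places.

Addition theorem: P_8(cos γ) = (4π/17) Σ_m Y*_{lm}(Ω₁) Y_{lm}(Ω₂), m = −8…8:
  [-8]  conj(Y_{8,-8})(Ω₁) = -0.000035-0.000153i ; Y_{8,-8}(Ω₂) = +0.000328+0.000683i ; Δ = +0.000000-0.000000i
  [-7]  conj(Y_{8,-7})(Ω₁) = -0.000003-0.001607i ; Y_{8,-7}(Ω₂) = +0.003408+0.005111i ; Δ = +0.000008-0.000005i
  [-6]  conj(Y_{8,-6})(Ω₁) = +0.002300-0.010159i ; Y_{8,-6}(Ω₂) = +0.020813+0.023330i ; Δ = +0.000285-0.000158i
  [-5]  conj(Y_{8,-5})(Ω₁) = +0.020802-0.043359i ; Y_{8,-5}(Ω₂) = +0.085618+0.072403i ; Δ = +0.004920-0.002206i
  [-4]  conj(Y_{8,-4})(Ω₁) = +0.100620-0.126477i ; Y_{8,-4}(Ω₂) = +0.242938+0.152842i ; Δ = +0.043775-0.015347i
  [-3]  conj(Y_{8,-3})(Ω₁) = +0.299375-0.239174i ; Y_{8,-3}(Ω₂) = +0.452972+0.202925i ; Δ = +0.184143-0.047589i
  [-2]  conj(Y_{8,-2})(Ω₁) = +0.514726-0.248251i ; Y_{8,-2}(Ω₂) = +0.450853+0.130028i ; Δ = +0.264345-0.044996i
  [-1]  conj(Y_{8,-1})(Ω₁) = +0.320139-0.073168i ; Y_{8,-1}(Ω₂) = -0.027065-0.003825i ; Δ = -0.008944+0.000756i
  [+0]  conj(Y_{8,0})(Ω₁) = -0.365023-0.000000i ; Y_{8,0}(Ω₂) = -0.475722+0.000000i ; Δ = +0.173649+0.000000i
  [+1]  conj(Y_{8,1})(Ω₁) = -0.320139-0.073168i ; Y_{8,1}(Ω₂) = +0.027065-0.003825i ; Δ = -0.008944-0.000756i
  [+2]  conj(Y_{8,2})(Ω₁) = +0.514726+0.248251i ; Y_{8,2}(Ω₂) = +0.450853-0.130028i ; Δ = +0.264345+0.044996i
  [+3]  conj(Y_{8,3})(Ω₁) = -0.299375-0.239174i ; Y_{8,3}(Ω₂) = -0.452972+0.202925i ; Δ = +0.184143+0.047589i
  [+4]  conj(Y_{8,4})(Ω₁) = +0.100620+0.126477i ; Y_{8,4}(Ω₂) = +0.242938-0.152842i ; Δ = +0.043775+0.015347i
  [+5]  conj(Y_{8,5})(Ω₁) = -0.020802-0.043359i ; Y_{8,5}(Ω₂) = -0.085618+0.072403i ; Δ = +0.004920+0.002206i
  [+6]  conj(Y_{8,6})(Ω₁) = +0.002300+0.010159i ; Y_{8,6}(Ω₂) = +0.020813-0.023330i ; Δ = +0.000285+0.000158i
  [+7]  conj(Y_{8,7})(Ω₁) = +0.000003-0.001607i ; Y_{8,7}(Ω₂) = -0.003408+0.005111i ; Δ = +0.000008+0.000005i
  [+8]  conj(Y_{8,8})(Ω₁) = -0.000035+0.000153i ; Y_{8,8}(Ω₂) = +0.000328-0.000683i ; Δ = +0.000000+0.000000i
Accumulated sum +1.150714-0.000000i; after 4π/(2l+1) scaling, +0.850606-0.000000i ⇒ P_8 = 0.850606

0.850606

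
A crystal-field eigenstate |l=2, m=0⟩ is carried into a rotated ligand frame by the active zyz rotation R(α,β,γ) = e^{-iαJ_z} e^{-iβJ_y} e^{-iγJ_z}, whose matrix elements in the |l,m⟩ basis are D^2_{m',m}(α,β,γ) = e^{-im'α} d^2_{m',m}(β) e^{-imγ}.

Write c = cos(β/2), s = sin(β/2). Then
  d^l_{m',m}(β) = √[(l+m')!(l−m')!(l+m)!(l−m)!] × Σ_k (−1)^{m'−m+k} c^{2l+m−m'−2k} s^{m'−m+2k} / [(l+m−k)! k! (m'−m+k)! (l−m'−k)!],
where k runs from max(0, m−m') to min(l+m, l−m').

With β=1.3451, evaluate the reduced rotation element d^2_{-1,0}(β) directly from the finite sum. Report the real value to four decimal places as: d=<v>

d^2_{-1,0}(β=1.3451) via the finite sum:
Half-angle: c=0.782236, s=0.622983. N=√(1·6·2·2)=4.898979
The bounds max(0,m−m')=1 and min(l+m,l−m')=2 give 2 terms
  k=1: (−1)^0·4.8990/(2)·0.7822^3·0.6230^1 = +0.730406
  k=2: (−1)^1·4.8990/(2)·0.7822^1·0.6230^3 = -0.463277
d^2_{-1,0}(1.3451) = +0.730406 -0.463277 = +0.267129

d=0.2671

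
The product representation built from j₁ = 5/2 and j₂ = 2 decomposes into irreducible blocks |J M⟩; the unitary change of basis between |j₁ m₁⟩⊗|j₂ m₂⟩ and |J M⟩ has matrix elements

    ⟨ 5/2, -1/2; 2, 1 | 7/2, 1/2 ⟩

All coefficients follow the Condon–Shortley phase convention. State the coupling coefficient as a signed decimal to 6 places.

j₁+j₂−J=1  J+j₁−j₂=4  J−j₁+j₂=3  j₁+j₂+J+1=9
(j₁±m₁, j₂±m₂, J±M) = (2,3,3,1,4,3)
P² = 1152/35
sum k=0..1:
  [0] +1/36 = 1/36
  [1] −1/8 = -1/8
S = -7/72
C² = P²·S² = 14/45 ; C = -0.557773

−√(14/45) = -0.557773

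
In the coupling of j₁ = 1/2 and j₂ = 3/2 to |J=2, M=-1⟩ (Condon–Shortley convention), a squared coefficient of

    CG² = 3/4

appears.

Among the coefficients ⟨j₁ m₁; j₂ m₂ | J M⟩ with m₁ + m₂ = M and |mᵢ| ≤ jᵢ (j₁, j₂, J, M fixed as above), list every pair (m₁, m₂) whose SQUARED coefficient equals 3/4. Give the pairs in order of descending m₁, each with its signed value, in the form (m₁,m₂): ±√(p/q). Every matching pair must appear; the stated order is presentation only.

(-1/2,-1/2): +√(3/4)

Admissible pairs with m₁+m₂ = M = -1: (-1/2,-1/2), (1/2,-3/2)
  (m₁,m₂)=(1/2,-3/2): CG² = 1/4, CG = +√(1/4)
  (m₁,m₂)=(-1/2,-1/2): CG² = 3/4, CG = +√(3/4)   ← matches the target
Pairs with CG² = 3/4: (-1/2,-1/2): +√(3/4)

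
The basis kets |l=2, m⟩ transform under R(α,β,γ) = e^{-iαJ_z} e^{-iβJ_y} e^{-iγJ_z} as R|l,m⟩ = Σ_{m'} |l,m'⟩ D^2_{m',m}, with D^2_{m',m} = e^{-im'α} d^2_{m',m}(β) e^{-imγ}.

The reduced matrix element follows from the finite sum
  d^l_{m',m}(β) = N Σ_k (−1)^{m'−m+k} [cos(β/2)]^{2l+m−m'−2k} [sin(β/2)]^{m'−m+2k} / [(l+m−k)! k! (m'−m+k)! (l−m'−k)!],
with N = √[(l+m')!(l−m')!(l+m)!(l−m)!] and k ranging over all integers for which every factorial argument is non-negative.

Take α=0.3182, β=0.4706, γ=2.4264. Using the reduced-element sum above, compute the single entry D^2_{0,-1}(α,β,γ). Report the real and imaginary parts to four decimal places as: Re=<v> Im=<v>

Re=0.3737 Im=-0.3246

D^2_{0,-1}(0.3182,0.4706,2.4264) = e^{-i·0·0.3182}·d^2_{0,-1}(0.4706)·e^{-i·-1·2.4264}. Compute d first:
c=cos(0.470600/2)=0.972444, s=sin(0.470600/2)=0.233135; N=√[2·2·1·6]=4.898979
Admissible k: 0..1 (factorial args all ≥0)
  k=0: (−1)^1·4.8990/(2)·0.9724^3·0.2331^1 = -0.525142
  k=1: (−1)^2·4.8990/(2)·0.9724^1·0.2331^3 = +0.030183
d^2_{0,-1}(0.4706) = -0.525142 +0.030183 = -0.494959
Attach z-rotation phases: D = e^{-i(0)(0.3182)}·(-0.494959)·e^{-i(-1)(2.4264)} = +0.373678-0.324576i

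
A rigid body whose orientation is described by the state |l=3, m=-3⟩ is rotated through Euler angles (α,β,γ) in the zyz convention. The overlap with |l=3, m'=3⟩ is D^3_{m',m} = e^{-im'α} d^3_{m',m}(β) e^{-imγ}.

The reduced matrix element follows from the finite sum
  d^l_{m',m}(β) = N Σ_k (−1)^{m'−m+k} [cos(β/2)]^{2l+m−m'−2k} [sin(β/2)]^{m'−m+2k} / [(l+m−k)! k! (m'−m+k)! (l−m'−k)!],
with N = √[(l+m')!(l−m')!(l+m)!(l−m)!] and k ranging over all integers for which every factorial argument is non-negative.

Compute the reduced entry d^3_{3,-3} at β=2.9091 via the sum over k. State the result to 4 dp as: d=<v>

d=0.9602

d^3_{3,-3}(β=2.9091) via the finite sum:
Half-angle: c=0.115985, s=0.993251. N=√(720·1·1·720)=720.000000
The bounds max(0,m−m')=0 and min(l+m,l−m')=0 give 1 term
  k=0: (−1)^6·720.0000/(720)·0.1160^0·0.9933^6 = +0.960183
d^3_{3,-3}(2.9091) = +0.960183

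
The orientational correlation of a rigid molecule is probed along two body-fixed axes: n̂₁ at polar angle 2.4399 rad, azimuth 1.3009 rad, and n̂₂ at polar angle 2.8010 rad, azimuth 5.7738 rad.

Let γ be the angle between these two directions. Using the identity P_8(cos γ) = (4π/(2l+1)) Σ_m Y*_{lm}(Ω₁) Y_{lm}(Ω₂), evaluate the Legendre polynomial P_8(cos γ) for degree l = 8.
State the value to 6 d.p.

Term-by-term m-sum for l=8 (normalisation 4π/17 = 0.739198):
  term(m=-8) = (-0.000000, 0.000001)   from Y*(Ω₁)=(-0.008624, -0.012925), Y(Ω₂)=(-0.000048, -0.000064)
  term(m=-7) = (0.000066, 0.000007)   from Y*(Ω₁)=(0.069839, -0.023026), Y(Ω₂)=(0.000822, 0.000371)
  term(m=-6) = (-0.000182, -0.001348)   from Y*(Ω₁)=(0.010249, 0.210797), Y(Ω₂)=(-0.006423, 0.000549)
  term(m=-5) = (-0.012267, 0.004805)   from Y*(Ω₁)=(-0.390450, -0.087851), Y(Ω₂)=(0.027268, -0.018442)
  term(m=-4) = (0.033043, 0.046992)   from Y*(Ω₁)=(0.220273, -0.411767), Y(Ω₂)=(-0.055355, 0.109858)
  term(m=-3) = (0.042742, -0.048883)   from Y*(Ω₁)=(0.143412, 0.136609), Y(Ω₂)=(-0.013975, -0.327547)
  term(m=-2) = (0.136694, 0.070987)   from Y*(Ω₁)=(0.233477, -0.139887), Y(Ω₂)=(0.296771, 0.481853)
  term(m=-1) = (0.036558, -0.149722)   from Y*(Ω₁)=(0.092329, 0.333745), Y(Ω₂)=(-0.388570, -0.217037)
  term(m=+0) = (-0.045010, 0.000000)   from Y*(Ω₁)=(0.171800, -0.000000), Y(Ω₂)=(-0.261991, 0.000000)
  term(m=+1) = (0.036558, 0.149722)   from Y*(Ω₁)=(-0.092329, 0.333745), Y(Ω₂)=(0.388570, -0.217037)
  term(m=+2) = (0.136694, -0.070987)   from Y*(Ω₁)=(0.233477, 0.139887), Y(Ω₂)=(0.296771, -0.481853)
  term(m=+3) = (0.042742, 0.048883)   from Y*(Ω₁)=(-0.143412, 0.136609), Y(Ω₂)=(0.013975, -0.327547)
  term(m=+4) = (0.033043, -0.046992)   from Y*(Ω₁)=(0.220273, 0.411767), Y(Ω₂)=(-0.055355, -0.109858)
  term(m=+5) = (-0.012267, -0.004805)   from Y*(Ω₁)=(0.390450, -0.087851), Y(Ω₂)=(-0.027268, -0.018442)
  term(m=+6) = (-0.000182, 0.001348)   from Y*(Ω₁)=(0.010249, -0.210797), Y(Ω₂)=(-0.006423, -0.000549)
  term(m=+7) = (0.000066, -0.000007)   from Y*(Ω₁)=(-0.069839, -0.023026), Y(Ω₂)=(-0.000822, 0.000371)
  term(m=+8) = (-0.000000, -0.000001)   from Y*(Ω₁)=(-0.008624, 0.012925), Y(Ω₂)=(-0.000048, 0.000064)
Accumulated sum (0.428298, 0.000000); after 4π/(2l+1) scaling, (0.316597, 0.000000) ⇒ P_8 = 0.316597

0.316597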